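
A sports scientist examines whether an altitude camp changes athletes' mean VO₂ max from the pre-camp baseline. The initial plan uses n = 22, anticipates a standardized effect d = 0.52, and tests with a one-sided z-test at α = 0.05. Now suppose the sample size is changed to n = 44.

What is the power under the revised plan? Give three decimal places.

Power ≈ 0.964

With n = 44: δ = d·√n = 0.52 × √44 = 3.4493. Critical value z_{0.05} = 1.645.
Revised power = P(Z > 1.645 − δ) = Φ(1.804) = 0.9644.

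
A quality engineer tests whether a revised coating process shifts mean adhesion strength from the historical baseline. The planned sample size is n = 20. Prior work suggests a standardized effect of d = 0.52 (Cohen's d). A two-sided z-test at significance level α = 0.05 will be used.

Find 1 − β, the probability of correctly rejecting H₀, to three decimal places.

Noncentrality parameter: δ = d·√n = 0.52 × √20 = 2.3255
Critical value for a two-sided test at α = 0.05: z_{α/2} = 1.960.
Power = Φ(δ − 1.960) + Φ(−δ − 1.960) = Φ(0.366) + Φ(-4.285) = 0.6426 + 0.0000 = 0.6427.

Power ≈ 0.643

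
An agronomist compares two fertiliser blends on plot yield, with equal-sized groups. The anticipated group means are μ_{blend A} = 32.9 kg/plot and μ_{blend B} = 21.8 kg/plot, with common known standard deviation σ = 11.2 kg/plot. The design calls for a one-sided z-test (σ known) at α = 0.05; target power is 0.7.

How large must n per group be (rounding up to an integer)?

n = 10 per group

Standardized effect: d = |μ_{blend A} − μ_{blend B}| / σ = |32.9 − 21.8| / 11.2 = 0.9911
For power 0.7 need Φ(δ − z_{0.05}) = 0.7, so δ = z_{0.05} + z_{0.30} = 1.645 + 0.524 = 2.169.
δ = d·√(n/2) ⇒ n = 2(δ/d)² = 2 × (2.169 / 0.9911)² = 9.58.
Round up to the next whole unit.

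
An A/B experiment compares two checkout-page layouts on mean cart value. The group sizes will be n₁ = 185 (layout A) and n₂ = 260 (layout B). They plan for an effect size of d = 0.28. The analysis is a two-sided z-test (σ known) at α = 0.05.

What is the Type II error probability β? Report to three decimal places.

β ≈ 0.171

Noncentrality parameter: δ = d / √(1/n₁ + 1/n₂) = 0.28 / √(1/185 + 1/260) = 2.9111
Critical value for a two-sided test at α = 0.05: z_{α/2} = 1.960.
Power = Φ(δ − 1.960) + Φ(−δ − 1.960) = Φ(0.951) + Φ(-4.871) = 0.8292 + 0.0000 = 0.8292.
Type II error: β = 1 − power = 1 − 0.8292 = 0.1708.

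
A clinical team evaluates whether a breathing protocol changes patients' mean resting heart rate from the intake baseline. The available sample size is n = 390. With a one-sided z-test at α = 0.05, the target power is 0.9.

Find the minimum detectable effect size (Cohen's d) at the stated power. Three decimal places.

Required noncentrality: δ = z_{0.05} + z_{0.10} = 1.645 + 1.282 = 2.926.
δ = d·√n ⇒ d = δ/√n = 2.926/√390 = 0.1482.

d ≈ 0.148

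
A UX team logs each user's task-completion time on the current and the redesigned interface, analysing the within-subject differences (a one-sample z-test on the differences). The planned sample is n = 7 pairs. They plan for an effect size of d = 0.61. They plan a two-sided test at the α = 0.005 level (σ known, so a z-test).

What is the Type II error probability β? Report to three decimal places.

Noncentrality parameter: δ = d·√n = 0.61 × √7 = 1.6139
Critical value for a two-sided test at α = 0.005: z_{α/2} = 2.807.
Power = Φ(δ − 2.807) + Φ(−δ − 2.807) = Φ(-1.193) + Φ(-4.421) = 0.1164 + 0.0000 = 0.1164.
Type II error: β = 1 − power = 1 − 0.1164 = 0.8836.

β ≈ 0.884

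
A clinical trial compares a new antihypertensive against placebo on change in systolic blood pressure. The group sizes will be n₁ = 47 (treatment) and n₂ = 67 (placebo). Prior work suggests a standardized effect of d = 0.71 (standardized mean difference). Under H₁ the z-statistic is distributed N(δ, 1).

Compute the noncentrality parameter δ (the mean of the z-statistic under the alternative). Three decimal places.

The noncentrality parameter scales effect size by the design's sample-size factor: δ = d / √(1/n₁ + 1/n₂) = 0.71 / √(1/47 + 1/67) = 3.7316

δ ≈ 3.732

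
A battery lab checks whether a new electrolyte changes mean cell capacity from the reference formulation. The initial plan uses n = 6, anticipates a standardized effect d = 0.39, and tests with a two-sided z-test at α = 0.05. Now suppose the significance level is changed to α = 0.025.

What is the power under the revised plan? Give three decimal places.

Power ≈ 0.100

δ = d·√n = 0.39 × √6 = 0.9553 (unchanged). New critical value: z_{0.0125} = 2.241.
Revised power = Φ(δ − 2.241) + Φ(−δ − 2.241) = Φ(-1.286) + Φ(-3.197) = 0.0992 + 0.0007 = 0.0999.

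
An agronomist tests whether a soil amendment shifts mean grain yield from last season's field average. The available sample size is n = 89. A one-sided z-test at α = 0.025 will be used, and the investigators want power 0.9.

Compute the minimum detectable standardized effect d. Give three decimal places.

d ≈ 0.344

Required noncentrality: δ = z_{0.025} + z_{0.10} = 1.960 + 1.282 = 3.242.
δ = d·√n ⇒ d = δ/√n = 3.242/√89 = 0.3436.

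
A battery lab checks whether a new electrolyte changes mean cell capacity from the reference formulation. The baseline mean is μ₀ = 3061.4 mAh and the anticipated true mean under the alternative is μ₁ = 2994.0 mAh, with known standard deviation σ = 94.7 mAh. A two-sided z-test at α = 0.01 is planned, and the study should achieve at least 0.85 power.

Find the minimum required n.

n = 26

Standardized effect: d = |μ₁ − μ₀| / σ = |2994.0 − 3061.4| / 94.7 = 0.7117
For power 0.85 need Φ(δ − z_{0.005}) = 0.85, so δ = z_{0.005} + z_{0.15} = 2.576 + 1.036 = 3.612.
(For δ > 0 the lower-tail rejection region contributes negligibly to power, so the one-term inversion is standard.)
δ = d·√n ⇒ n = (δ/d)² = (3.612 / 0.7117)² = 25.76.
Rounding up, n = 26.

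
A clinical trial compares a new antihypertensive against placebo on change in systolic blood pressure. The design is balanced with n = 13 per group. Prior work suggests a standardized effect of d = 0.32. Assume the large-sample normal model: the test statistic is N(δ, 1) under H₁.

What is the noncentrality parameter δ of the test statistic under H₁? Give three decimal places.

The noncentrality parameter scales effect size by the design's sample-size factor: δ = d·√(n/2) = 0.32 × √(13/2) = 0.8158

δ ≈ 0.816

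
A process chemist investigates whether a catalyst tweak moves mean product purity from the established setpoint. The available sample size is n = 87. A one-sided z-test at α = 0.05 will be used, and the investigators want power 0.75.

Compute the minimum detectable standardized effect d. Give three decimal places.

d ≈ 0.249

Need Φ(δ − 1.645) = 0.75, so δ = 1.645 + 0.674 = 2.319.
δ = d·√n ⇒ d = δ/√n = 2.319/√87 = 0.2487.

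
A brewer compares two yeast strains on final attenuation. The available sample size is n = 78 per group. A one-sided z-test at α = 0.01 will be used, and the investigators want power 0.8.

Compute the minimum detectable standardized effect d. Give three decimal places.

Need Φ(δ − 2.326) = 0.8, so δ = 2.326 + 0.842 = 3.168.
δ = d·√(n/2) ⇒ d = δ/√(n/2) = 3.168/√(78/2) = 0.5073.

d ≈ 0.507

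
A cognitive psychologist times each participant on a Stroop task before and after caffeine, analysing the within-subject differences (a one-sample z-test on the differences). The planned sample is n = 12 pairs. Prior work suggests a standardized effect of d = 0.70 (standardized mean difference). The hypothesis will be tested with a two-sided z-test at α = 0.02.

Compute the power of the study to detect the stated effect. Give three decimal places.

Noncentrality parameter: δ = d·√n = 0.70 × √12 = 2.4249
Critical value for a two-sided test at α = 0.02: z_{α/2} = 2.326.
Power = Φ(δ − 2.326) + Φ(−δ − 2.326) = Φ(0.099) + Φ(-4.751) = 0.5392 + 0.0000 = 0.5392.

Power ≈ 0.539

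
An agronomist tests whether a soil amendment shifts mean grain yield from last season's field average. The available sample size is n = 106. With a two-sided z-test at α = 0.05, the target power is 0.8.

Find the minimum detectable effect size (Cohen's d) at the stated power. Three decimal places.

d ≈ 0.272

Required noncentrality: δ = z_{0.025} + z_{0.20} = 1.960 + 0.842 = 2.802.
(The second rejection-region term Φ(−δ − z_{α/2}) is negligible and dropped.)
δ = d·√n ⇒ d = δ/√n = 2.802/√106 = 0.2721.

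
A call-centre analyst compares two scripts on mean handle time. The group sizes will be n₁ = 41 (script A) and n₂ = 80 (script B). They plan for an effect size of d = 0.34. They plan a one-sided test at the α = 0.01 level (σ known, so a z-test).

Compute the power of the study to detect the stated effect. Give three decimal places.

Power ≈ 0.289

Noncentrality parameter: δ = d / √(1/n₁ + 1/n₂) = 0.34 / √(1/41 + 1/80) = 1.7702
Critical value for a one-sided test at α = 0.01: z_α = 2.326.
Power = Φ(δ − 2.326) = Φ(-0.556) = 0.2891.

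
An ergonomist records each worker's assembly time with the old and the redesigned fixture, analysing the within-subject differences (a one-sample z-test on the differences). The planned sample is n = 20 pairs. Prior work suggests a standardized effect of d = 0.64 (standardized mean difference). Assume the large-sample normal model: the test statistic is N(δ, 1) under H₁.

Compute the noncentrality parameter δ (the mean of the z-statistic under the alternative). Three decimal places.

δ ≈ 2.862

δ = d·√n = 0.64 × √20 = 2.8622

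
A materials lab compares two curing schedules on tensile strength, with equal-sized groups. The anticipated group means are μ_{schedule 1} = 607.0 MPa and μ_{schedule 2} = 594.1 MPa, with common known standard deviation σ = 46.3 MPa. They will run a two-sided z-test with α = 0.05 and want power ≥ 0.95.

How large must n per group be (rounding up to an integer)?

n = 335 per group

Standardized effect: d = |μ_{schedule 1} − μ_{schedule 2}| / σ = |607.0 − 594.1| / 46.3 = 0.2786
For power 0.95 need Φ(δ − z_{0.025}) = 0.95, so δ = z_{0.025} + z_{0.05} = 1.960 + 1.645 = 3.605.
(For δ > 0 the lower-tail rejection region contributes negligibly to power, so the one-term inversion is standard.)
δ = d·√(n/2) ⇒ n = 2(δ/d)² = 2 × (3.605 / 0.2786)² = 334.80.
Round up to the next whole unit.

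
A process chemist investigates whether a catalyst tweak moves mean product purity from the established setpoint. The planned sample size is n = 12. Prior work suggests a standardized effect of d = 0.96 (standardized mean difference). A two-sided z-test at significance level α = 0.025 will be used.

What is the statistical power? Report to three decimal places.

Power ≈ 0.861

Noncentrality parameter: δ = d·√n = 0.96 × √12 = 3.3255
Two-sided α = 0.025 → critical value z_{0.0125} = 2.241.
Power = Φ(δ − 2.241) + Φ(−δ − 2.241) = Φ(1.084) + Φ(-5.567) = 0.8608 + 0.0000 = 0.8608.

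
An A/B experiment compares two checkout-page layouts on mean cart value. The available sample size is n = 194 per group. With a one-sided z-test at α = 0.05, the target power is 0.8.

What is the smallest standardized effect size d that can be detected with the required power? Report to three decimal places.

d ≈ 0.252

Required noncentrality: δ = z_{0.05} + z_{0.20} = 1.645 + 0.842 = 2.486.
δ = d·√(n/2) ⇒ d = δ/√(n/2) = 2.486/√(194/2) = 0.2525.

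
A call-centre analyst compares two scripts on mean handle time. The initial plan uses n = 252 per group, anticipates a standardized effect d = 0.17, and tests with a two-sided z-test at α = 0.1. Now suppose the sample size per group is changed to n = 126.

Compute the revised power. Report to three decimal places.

With n = 126 per group: δ = d·√(n/2) = 0.17 × √(126/2) = 1.3493. Critical value z_{0.05} = 1.645.
Revised power = Φ(δ − 1.645) + Φ(−δ − 1.645) = Φ(-0.296) + Φ(-2.994) = 0.3838 + 0.0014 = 0.3852.

Power ≈ 0.385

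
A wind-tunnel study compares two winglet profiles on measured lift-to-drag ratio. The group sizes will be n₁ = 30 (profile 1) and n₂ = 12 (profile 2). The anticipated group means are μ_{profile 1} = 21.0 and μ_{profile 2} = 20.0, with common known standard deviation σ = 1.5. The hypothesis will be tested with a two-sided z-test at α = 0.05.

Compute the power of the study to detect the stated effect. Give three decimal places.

Standardized effect: d = |μ_{profile 1} − μ_{profile 2}| / σ = |21.0 − 20.0| / 1.5 = 0.6667
Noncentrality parameter: δ = d / √(1/n₁ + 1/n₂) = 0.6667 / √(1/30 + 1/12) = 1.9518
Critical value for a two-sided test at α = 0.05: z_{α/2} = 1.960.
Power = Φ(δ − 1.960) + Φ(−δ − 1.960) = Φ(-0.008) + Φ(-3.912) = 0.4967 + 0.0000 = 0.4968.

Power ≈ 0.497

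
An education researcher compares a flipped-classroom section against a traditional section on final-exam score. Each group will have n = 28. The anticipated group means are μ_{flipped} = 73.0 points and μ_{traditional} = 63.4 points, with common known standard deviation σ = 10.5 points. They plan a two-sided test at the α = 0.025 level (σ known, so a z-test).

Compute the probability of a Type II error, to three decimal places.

Standardized effect: d = |μ_{flipped} − μ_{traditional}| / σ = |73.0 − 63.4| / 10.5 = 0.9143
Noncentrality parameter: δ = d·√(n/2) = 0.9143 × √(28/2) = 3.4209
Two-sided α = 0.025 → critical value z_{0.0125} = 2.241.
Power = Φ(δ − 2.241) + Φ(−δ − 2.241) = Φ(1.180) + Φ(-5.662) = 0.8809 + 0.0000 = 0.8809.
Type II error: β = 1 − power = 1 − 0.8809 = 0.1191.

β ≈ 0.119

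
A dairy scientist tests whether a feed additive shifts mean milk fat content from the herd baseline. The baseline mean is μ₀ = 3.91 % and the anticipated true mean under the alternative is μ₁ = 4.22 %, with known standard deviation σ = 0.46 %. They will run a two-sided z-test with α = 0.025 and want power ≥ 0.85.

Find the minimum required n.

n = 24

Standardized effect: d = |μ₁ − μ₀| / σ = |4.22 − 3.91| / 0.46 = 0.6739
Set Φ(δ − 2.241) = 0.85; then δ − 2.241 = Φ⁻¹(0.85) = 1.036, giving δ = 3.278.
(Ignoring the negligible lower-tail rejection probability gives the usual closed-form inversion.)
δ = d·√n ⇒ n = (δ/d)² = (3.278 / 0.6739)² = 23.66.
Round up to the next whole unit.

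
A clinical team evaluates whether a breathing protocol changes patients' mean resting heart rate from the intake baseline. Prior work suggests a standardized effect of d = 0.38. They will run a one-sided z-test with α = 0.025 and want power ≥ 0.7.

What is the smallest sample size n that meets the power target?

n = 43

For power 0.7 need Φ(δ − z_{0.025}) = 0.7, so δ = z_{0.025} + z_{0.30} = 1.960 + 0.524 = 2.484.
δ = d·√n ⇒ n = (δ/d)² = (2.484 / 0.38)² = 42.74.
Rounding up, n = 43.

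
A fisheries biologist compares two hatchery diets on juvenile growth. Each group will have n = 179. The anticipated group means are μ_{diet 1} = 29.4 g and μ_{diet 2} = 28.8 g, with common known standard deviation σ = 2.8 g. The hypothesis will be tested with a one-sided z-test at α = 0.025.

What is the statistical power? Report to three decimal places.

Power ≈ 0.527

Standardized effect: d = |μ_{diet 1} − μ_{diet 2}| / σ = |29.4 − 28.8| / 2.8 = 0.2143
Noncentrality parameter: δ = d·√(n/2) = 0.2143 × √(179/2) = 2.0272
One-sided α = 0.025 → critical value z_{0.025} = 1.960.
Power = Φ(δ − 1.960) = Φ(0.067) = 0.5268.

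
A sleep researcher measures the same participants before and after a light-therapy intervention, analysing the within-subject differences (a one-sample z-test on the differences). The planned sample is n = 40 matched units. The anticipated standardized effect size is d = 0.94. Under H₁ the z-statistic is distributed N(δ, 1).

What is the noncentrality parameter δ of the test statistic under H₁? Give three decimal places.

δ = d·√n = 0.94 × √40 = 5.9451

δ ≈ 5.945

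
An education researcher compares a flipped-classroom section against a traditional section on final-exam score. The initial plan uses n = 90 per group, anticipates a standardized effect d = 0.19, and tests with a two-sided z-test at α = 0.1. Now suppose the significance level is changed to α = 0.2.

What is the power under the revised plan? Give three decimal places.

δ = d·√(n/2) = 0.19 × √(90/2) = 1.2746 (unchanged). New critical value: z_{0.1} = 1.282.
Revised power = Φ(δ − 1.282) + Φ(−δ − 1.282) = Φ(-0.007) + Φ(-2.556) = 0.4972 + 0.0053 = 0.5025.

Power ≈ 0.503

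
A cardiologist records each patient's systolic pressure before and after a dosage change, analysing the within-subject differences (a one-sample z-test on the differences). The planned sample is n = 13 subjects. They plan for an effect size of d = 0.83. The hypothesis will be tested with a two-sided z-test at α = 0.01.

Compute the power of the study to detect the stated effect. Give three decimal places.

Power ≈ 0.662

Noncentrality parameter: δ = d·√n = 0.83 × √13 = 2.9926
Two-sided α = 0.01 → critical value z_{0.005} = 2.576.
Power = Φ(δ − 2.576) + Φ(−δ − 2.576) = Φ(0.417) + Φ(-5.568) = 0.6616 + 0.0000 = 0.6616.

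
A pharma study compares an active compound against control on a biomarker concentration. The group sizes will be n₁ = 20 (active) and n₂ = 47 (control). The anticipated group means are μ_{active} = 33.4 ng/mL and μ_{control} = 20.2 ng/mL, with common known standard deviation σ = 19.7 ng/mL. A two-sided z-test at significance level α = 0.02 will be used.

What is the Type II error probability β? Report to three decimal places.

Standardized effect: d = |μ_{active} − μ_{control}| / σ = |33.4 − 20.2| / 19.7 = 0.6701
Noncentrality parameter: δ = d / √(1/n₁ + 1/n₂) = 0.6701 / √(1/20 + 1/47) = 2.5098
Critical value for a two-sided test at α = 0.02: z_{α/2} = 2.326.
Power = Φ(δ − 2.326) + Φ(−δ − 2.326) = Φ(0.183) + Φ(-4.836) = 0.5728 + 0.0000 = 0.5728.
Type II error: β = 1 − power = 1 − 0.5728 = 0.4272.

β ≈ 0.427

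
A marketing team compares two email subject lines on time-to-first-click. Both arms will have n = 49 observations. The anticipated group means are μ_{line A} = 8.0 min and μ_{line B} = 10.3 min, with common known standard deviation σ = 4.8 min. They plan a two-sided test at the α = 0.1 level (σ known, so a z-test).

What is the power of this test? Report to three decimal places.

Standardized effect: d = |μ_{line A} − μ_{line B}| / σ = |8.0 − 10.3| / 4.8 = 0.4792
Noncentrality parameter: δ = d·√(n/2) = 0.4792 × √(49/2) = 2.3718
Critical value for a two-sided test at α = 0.1: z_{α/2} = 1.645.
Power = Φ(δ − 1.645) + Φ(−δ − 1.645) = Φ(0.727) + Φ(-4.017) = 0.7664 + 0.0000 = 0.7664.

Power ≈ 0.766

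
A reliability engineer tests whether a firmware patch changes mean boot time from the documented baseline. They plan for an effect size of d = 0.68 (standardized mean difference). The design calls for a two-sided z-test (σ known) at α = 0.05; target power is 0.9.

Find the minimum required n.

Set Φ(δ − 1.960) = 0.9; then δ − 1.960 = Φ⁻¹(0.9) = 1.282, giving δ = 3.242.
(The Φ(−δ − z_{α/2}) term is vanishingly small for δ > 0 and is dropped in the standard sample-size formula.)
δ = d·√n ⇒ n = (δ/d)² = (3.242 / 0.68)² = 22.72.
Round up to the next whole unit.

n = 23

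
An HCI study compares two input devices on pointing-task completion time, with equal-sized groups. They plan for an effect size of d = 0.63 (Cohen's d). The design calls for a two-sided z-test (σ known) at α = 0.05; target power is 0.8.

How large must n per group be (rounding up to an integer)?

n = 40 per group

Set Φ(δ − 1.960) = 0.8; then δ − 1.960 = Φ⁻¹(0.8) = 0.842, giving δ = 2.802.
(Ignoring the negligible lower-tail rejection probability gives the usual closed-form inversion.)
δ = d·√(n/2) ⇒ n = 2(δ/d)² = 2 × (2.802 / 0.63)² = 39.55.
Round up to the next whole unit.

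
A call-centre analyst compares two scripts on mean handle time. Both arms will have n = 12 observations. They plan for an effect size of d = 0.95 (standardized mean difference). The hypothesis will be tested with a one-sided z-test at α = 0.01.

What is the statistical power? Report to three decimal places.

Noncentrality parameter: δ = d·√(n/2) = 0.95 × √(12/2) = 2.3270
One-sided α = 0.01 → critical value z_{0.01} = 2.326.
Power = Φ(δ − 2.326) = Φ(0.001) = 0.5003.

Power ≈ 0.500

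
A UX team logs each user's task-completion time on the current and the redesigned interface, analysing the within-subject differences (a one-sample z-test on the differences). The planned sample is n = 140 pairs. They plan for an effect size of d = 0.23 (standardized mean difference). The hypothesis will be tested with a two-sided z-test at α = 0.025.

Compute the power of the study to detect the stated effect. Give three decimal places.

Noncentrality parameter: δ = d·√n = 0.23 × √140 = 2.7214
Critical value for a two-sided test at α = 0.025: z_{α/2} = 2.241.
Power = Φ(δ − 2.241) + Φ(−δ − 2.241) = Φ(0.480) + Φ(-4.963) = 0.6844 + 0.0000 = 0.6844.

Power ≈ 0.684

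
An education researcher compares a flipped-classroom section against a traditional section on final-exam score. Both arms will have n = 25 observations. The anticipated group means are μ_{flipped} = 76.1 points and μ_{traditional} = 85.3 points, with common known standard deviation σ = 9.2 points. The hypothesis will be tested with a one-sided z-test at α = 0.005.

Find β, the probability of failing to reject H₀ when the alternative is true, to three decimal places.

β ≈ 0.169

Standardized effect: d = |μ_{flipped} − μ_{traditional}| / σ = |76.1 − 85.3| / 9.2 = 1.0000
Noncentrality parameter: δ = d·√(n/2) = 1.0000 × √(25/2) = 3.5355
One-sided α = 0.005 → critical value z_{0.005} = 2.576.
Power = P(Z > 2.576 − δ) = Φ(0.960) = 0.8314.
Type II error: β = 1 − power = 1 − 0.8314 = 0.1686.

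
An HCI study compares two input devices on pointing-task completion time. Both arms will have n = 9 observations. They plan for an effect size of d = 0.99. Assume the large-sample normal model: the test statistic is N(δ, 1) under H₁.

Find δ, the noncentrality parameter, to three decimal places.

δ ≈ 2.100

δ = d·√(n/2) = 0.99 × √(9/2) = 2.1001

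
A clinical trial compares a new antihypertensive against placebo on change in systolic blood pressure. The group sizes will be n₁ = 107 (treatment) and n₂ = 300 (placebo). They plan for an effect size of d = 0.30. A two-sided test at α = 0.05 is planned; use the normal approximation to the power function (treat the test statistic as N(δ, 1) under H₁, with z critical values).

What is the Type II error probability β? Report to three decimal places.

β ≈ 0.241

Noncentrality parameter: δ = d / √(1/n₁ + 1/n₂) = 0.30 / √(1/107 + 1/300) = 2.6643
Two-sided α = 0.05 → critical value z_{0.025} = 1.960.
Power = Φ(δ − 1.960) + Φ(−δ − 1.960) = Φ(0.704) + Φ(-4.624) = 0.7594 + 0.0000 = 0.7594.
Type II error: β = 1 − power = 1 − 0.7594 = 0.2406.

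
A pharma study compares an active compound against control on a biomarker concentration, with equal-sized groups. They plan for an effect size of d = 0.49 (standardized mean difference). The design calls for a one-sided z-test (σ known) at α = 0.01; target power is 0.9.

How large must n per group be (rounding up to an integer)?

For power 0.9 need Φ(δ − z_{0.01}) = 0.9, so δ = z_{0.01} + z_{0.10} = 2.326 + 1.282 = 3.608.
δ = d·√(n/2) ⇒ n = 2(δ/d)² = 2 × (3.608 / 0.49)² = 108.43.
Round up to the next whole unit.

n = 109 per group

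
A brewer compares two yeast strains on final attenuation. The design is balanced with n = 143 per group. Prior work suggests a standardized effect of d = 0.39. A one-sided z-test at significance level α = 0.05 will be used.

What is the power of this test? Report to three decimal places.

Power ≈ 0.951

Noncentrality parameter: δ = d·√(n/2) = 0.39 × √(143/2) = 3.2977
One-sided α = 0.05 → critical value z_{0.05} = 1.645.
Power = P(Z > 1.645 − δ) = Φ(1.653) = 0.9508.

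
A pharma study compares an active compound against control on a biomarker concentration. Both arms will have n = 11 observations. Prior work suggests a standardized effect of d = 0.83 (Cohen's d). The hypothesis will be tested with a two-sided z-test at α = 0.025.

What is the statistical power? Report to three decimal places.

Noncentrality parameter: δ = d·√(n/2) = 0.83 × √(11/2) = 1.9465
Two-sided α = 0.025 → critical value z_{0.0125} = 2.241.
Power = Φ(δ − 2.241) + Φ(−δ − 2.241) = Φ(-0.295) + Φ(-4.188) = 0.3840 + 0.0000 = 0.3841.

Power ≈ 0.384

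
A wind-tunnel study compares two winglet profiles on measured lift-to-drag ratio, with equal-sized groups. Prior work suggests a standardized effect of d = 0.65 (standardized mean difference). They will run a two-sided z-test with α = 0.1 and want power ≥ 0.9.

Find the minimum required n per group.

n = 41 per group

Set Φ(δ − 1.645) = 0.9; then δ − 1.645 = Φ⁻¹(0.9) = 1.282, giving δ = 2.926.
(Ignoring the negligible lower-tail rejection probability gives the usual closed-form inversion.)
δ = d·√(n/2) ⇒ n = 2(δ/d)² = 2 × (2.926 / 0.65)² = 40.54.
Round up to the next whole unit.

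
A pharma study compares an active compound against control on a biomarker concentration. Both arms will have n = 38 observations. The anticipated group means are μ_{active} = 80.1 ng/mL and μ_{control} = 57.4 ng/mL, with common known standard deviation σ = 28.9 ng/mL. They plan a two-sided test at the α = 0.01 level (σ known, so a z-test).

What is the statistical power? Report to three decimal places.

Standardized effect: d = |μ_{active} − μ_{control}| / σ = |80.1 − 57.4| / 28.9 = 0.7855
Noncentrality parameter: δ = d·√(n/2) = 0.7855 × √(38/2) = 3.4238
Critical value for a two-sided test at α = 0.01: z_{α/2} = 2.576.
Power = Φ(δ − 2.576) + Φ(−δ − 2.576) = Φ(0.848) + Φ(-6.000) = 0.8018 + 0.0000 = 0.8018.

Power ≈ 0.802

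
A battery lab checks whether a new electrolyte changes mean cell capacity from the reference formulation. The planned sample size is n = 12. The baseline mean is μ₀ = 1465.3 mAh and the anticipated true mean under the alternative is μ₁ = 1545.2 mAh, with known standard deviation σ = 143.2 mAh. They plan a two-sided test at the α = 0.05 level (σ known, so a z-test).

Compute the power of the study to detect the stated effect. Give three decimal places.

Power ≈ 0.489

Standardized effect: d = |μ₁ − μ₀| / σ = |1545.2 − 1465.3| / 143.2 = 0.5580
Noncentrality parameter: δ = d·√n = 0.5580 × √12 = 1.9328
Critical value for a two-sided test at α = 0.05: z_{α/2} = 1.960.
Power = Φ(δ − 1.960) + Φ(−δ − 1.960) = Φ(-0.027) + Φ(-3.893) = 0.4892 + 0.0000 = 0.4892.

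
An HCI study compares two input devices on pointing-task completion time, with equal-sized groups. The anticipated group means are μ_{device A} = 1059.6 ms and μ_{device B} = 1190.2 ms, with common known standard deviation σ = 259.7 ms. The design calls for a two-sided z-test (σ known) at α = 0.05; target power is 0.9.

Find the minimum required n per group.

Standardized effect: d = |μ_{device A} − μ_{device B}| / σ = |1059.6 − 1190.2| / 259.7 = 0.5029
Set Φ(δ − 1.960) = 0.9; then δ − 1.960 = Φ⁻¹(0.9) = 1.282, giving δ = 3.242.
(For δ > 0 the lower-tail rejection region contributes negligibly to power, so the one-term inversion is standard.)
δ = d·√(n/2) ⇒ n = 2(δ/d)² = 2 × (3.242 / 0.5029)² = 83.10.
Rounding up, n = 84 per group.

n = 84 per group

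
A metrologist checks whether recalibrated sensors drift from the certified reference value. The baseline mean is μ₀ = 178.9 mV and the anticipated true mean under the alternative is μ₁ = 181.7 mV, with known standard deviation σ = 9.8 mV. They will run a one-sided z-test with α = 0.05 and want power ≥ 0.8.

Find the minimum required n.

Standardized effect: d = |μ₁ − μ₀| / σ = |181.7 − 178.9| / 9.8 = 0.2857
For power 0.8 need Φ(δ − z_{0.05}) = 0.8, so δ = z_{0.05} + z_{0.20} = 1.645 + 0.842 = 2.486.
δ = d·√n ⇒ n = (δ/d)² = (2.486 / 0.2857)² = 75.74.
Rounding up, n = 76.

n = 76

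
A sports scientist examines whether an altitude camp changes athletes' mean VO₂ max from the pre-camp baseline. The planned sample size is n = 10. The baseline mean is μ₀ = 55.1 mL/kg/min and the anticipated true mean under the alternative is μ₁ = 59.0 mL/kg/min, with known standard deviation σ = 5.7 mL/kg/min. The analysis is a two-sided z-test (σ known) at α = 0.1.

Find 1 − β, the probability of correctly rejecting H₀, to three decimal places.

Standardized effect: d = |μ₁ − μ₀| / σ = |59.0 − 55.1| / 5.7 = 0.6842
Noncentrality parameter: δ = d·√n = 0.6842 × √10 = 2.1637
Two-sided α = 0.1 → critical value z_{0.05} = 1.645.
Power = Φ(δ − 1.645) + Φ(−δ − 1.645) = Φ(0.519) + Φ(-3.809) = 0.6981 + 0.0001 = 0.6981.

Power ≈ 0.698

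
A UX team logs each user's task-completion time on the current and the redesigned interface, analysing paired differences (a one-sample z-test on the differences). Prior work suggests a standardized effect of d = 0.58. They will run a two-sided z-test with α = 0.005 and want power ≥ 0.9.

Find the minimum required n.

For power 0.9 need Φ(δ − z_{0.0025}) = 0.9, so δ = z_{0.0025} + z_{0.10} = 2.807 + 1.282 = 4.089.
(Ignoring the negligible lower-tail rejection probability gives the usual closed-form inversion.)
δ = d·√n ⇒ n = (δ/d)² = (4.089 / 0.58)² = 49.69.
Rounding up, n = 50.

n = 50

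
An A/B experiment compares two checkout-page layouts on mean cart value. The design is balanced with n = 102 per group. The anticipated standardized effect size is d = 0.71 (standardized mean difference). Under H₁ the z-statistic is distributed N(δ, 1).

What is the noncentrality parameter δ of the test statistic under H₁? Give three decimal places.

δ ≈ 5.070

δ = d·√(n/2) = 0.71 × √(102/2) = 5.0704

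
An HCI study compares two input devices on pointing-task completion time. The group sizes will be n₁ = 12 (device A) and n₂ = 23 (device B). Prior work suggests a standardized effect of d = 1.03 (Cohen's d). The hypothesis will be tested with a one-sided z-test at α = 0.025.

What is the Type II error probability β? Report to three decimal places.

Noncentrality parameter: δ = d / √(1/n₁ + 1/n₂) = 1.03 / √(1/12 + 1/23) = 2.8924
One-sided α = 0.025 → critical value z_{0.025} = 1.960.
Power = Φ(δ − 1.960) = Φ(0.932) = 0.8244.
Type II error: β = 1 − power = 1 − 0.8244 = 0.1756.

β ≈ 0.176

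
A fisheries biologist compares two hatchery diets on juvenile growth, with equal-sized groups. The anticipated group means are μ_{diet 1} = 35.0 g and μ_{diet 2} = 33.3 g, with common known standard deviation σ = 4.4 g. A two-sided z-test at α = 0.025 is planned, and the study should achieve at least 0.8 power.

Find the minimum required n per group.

n = 128 per group

Standardized effect: d = |μ_{diet 1} − μ_{diet 2}| / σ = |35.0 − 33.3| / 4.4 = 0.3864
For power 0.8 need Φ(δ − z_{0.0125}) = 0.8, so δ = z_{0.0125} + z_{0.20} = 2.241 + 0.842 = 3.083.
(For δ > 0 the lower-tail rejection region contributes negligibly to power, so the one-term inversion is standard.)
δ = d·√(n/2) ⇒ n = 2(δ/d)² = 2 × (3.083 / 0.3864)² = 127.35.
Round up to the next whole unit.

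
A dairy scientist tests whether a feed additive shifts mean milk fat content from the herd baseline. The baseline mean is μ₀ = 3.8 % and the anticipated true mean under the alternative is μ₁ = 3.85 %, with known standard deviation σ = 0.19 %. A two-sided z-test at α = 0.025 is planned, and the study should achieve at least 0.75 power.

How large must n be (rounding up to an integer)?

n = 123

Standardized effect: d = |μ₁ − μ₀| / σ = |3.85 − 3.8| / 0.19 = 0.2632
Set Φ(δ − 2.241) = 0.75; then δ − 2.241 = Φ⁻¹(0.75) = 0.674, giving δ = 2.916.
(The Φ(−δ − z_{α/2}) term is vanishingly small for δ > 0 and is dropped in the standard sample-size formula.)
δ = d·√n ⇒ n = (δ/d)² = (2.916 / 0.2632)² = 122.78.
Rounding up, n = 123.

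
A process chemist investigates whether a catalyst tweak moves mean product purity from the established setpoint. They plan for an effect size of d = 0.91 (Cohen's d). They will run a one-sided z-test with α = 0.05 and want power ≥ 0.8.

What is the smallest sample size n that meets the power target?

Set Φ(δ − 1.645) = 0.8; then δ − 1.645 = Φ⁻¹(0.8) = 0.842, giving δ = 2.486.
δ = d·√n ⇒ n = (δ/d)² = (2.486 / 0.91)² = 7.47.
Rounding up, n = 8.

n = 8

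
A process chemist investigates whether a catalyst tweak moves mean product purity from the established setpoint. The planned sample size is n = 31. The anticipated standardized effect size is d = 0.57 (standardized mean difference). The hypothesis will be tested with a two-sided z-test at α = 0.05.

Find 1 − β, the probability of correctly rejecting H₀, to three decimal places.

Power ≈ 0.888

Noncentrality parameter: λ = d·√n = 0.57 × √31 = 3.1736
Critical value for a two-sided test at α = 0.05: z_{α/2} = 1.960.
Power = Φ(λ − 1.960) + Φ(−λ − 1.960) = Φ(1.214) + Φ(-5.134) = 0.8876 + 0.0000 = 0.8876.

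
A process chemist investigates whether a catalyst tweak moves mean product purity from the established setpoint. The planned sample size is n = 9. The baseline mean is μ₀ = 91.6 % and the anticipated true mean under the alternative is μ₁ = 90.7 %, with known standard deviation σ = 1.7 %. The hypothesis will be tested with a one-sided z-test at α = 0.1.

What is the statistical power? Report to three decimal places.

Standardized effect: d = |μ₁ − μ₀| / σ = |90.7 − 91.6| / 1.7 = 0.5294
Noncentrality parameter: δ = d·√n = 0.5294 × √9 = 1.5882
One-sided α = 0.1 → critical value z_{0.1} = 1.282.
Power = Φ(δ − 1.282) = Φ(0.307) = 0.6205.

Power ≈ 0.620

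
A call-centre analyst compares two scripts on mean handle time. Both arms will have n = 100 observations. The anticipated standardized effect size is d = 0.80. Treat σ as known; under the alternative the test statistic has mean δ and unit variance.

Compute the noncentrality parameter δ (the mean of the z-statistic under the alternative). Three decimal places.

δ ≈ 5.657

δ = d·√(n/2) = 0.80 × √(100/2) = 5.6569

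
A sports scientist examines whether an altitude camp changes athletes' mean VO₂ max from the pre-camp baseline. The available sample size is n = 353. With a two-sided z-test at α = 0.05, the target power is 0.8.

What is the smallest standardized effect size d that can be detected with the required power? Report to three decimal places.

d ≈ 0.149

Need Φ(δ − 1.960) = 0.8, so δ = 1.960 + 0.842 = 2.802.
(Lower-tail contribution to power is negligible for δ > 0.)
δ = d·√n ⇒ d = δ/√n = 2.802/√353 = 0.1491.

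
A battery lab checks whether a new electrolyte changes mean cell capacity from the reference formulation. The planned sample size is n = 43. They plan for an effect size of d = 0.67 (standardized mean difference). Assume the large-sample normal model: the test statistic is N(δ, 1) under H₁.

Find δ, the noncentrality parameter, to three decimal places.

δ = d·√n = 0.67 × √43 = 4.3935

δ ≈ 4.393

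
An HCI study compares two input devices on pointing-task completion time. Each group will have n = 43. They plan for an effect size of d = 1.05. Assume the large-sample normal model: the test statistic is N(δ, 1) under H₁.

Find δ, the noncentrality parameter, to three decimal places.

The noncentrality parameter scales effect size by the design's sample-size factor: δ = d·√(n/2) = 1.05 × √(43/2) = 4.8686

δ ≈ 4.869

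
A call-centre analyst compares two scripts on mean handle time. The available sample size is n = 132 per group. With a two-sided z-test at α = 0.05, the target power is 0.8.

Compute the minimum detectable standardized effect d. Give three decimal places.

Required noncentrality: δ = z_{0.025} + z_{0.20} = 1.960 + 0.842 = 2.802.
(Lower-tail contribution to power is negligible for δ > 0.)
δ = d·√(n/2) ⇒ d = δ/√(n/2) = 2.802/√(132/2) = 0.3449.

d ≈ 0.345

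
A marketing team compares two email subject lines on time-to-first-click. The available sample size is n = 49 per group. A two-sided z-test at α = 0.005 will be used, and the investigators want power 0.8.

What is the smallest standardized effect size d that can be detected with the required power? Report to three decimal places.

Need Φ(δ − 2.807) = 0.8, so δ = 2.807 + 0.842 = 3.649.
(Lower-tail contribution to power is negligible for δ > 0.)
δ = d·√(n/2) ⇒ d = δ/√(n/2) = 3.649/√(49/2) = 0.7371.

d ≈ 0.737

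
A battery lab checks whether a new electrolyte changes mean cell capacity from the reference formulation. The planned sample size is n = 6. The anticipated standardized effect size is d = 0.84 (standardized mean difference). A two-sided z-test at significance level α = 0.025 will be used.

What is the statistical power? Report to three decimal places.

Noncentrality parameter: δ = d·√n = 0.84 × √6 = 2.0576
Critical value for a two-sided test at α = 0.025: z_{α/2} = 2.241.
Power = Φ(δ − 2.241) + Φ(−δ − 2.241) = Φ(-0.184) + Φ(-4.299) = 0.4271 + 0.0000 = 0.4271.

Power ≈ 0.427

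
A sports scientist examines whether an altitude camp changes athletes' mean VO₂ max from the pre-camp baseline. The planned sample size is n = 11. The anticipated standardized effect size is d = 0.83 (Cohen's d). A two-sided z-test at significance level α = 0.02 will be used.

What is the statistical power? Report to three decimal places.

Power ≈ 0.665

Noncentrality parameter: δ = d·√n = 0.83 × √11 = 2.7528
Two-sided α = 0.02 → critical value z_{0.01} = 2.326.
Power = Φ(δ − 2.326) + Φ(−δ − 2.326) = Φ(0.426) + Φ(-5.079) = 0.6651 + 0.0000 = 0.6651.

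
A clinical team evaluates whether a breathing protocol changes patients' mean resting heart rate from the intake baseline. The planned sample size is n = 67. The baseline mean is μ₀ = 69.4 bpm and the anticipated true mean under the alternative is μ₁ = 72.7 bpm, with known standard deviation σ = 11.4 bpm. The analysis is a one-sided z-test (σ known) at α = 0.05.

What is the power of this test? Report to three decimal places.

Standardized effect: d = |μ₁ − μ₀| / σ = |72.7 − 69.4| / 11.4 = 0.2895
Noncentrality parameter: δ = d·√n = 0.2895 × √67 = 2.3694
Critical value for a one-sided test at α = 0.05: z_α = 1.645.
Power = Φ(δ − 1.645) = Φ(0.725) = 0.7656.

Power ≈ 0.766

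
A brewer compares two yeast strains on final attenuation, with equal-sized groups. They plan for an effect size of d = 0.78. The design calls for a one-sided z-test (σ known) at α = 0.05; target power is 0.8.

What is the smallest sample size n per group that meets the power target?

n = 21 per group

Set Φ(δ − 1.645) = 0.8; then δ − 1.645 = Φ⁻¹(0.8) = 0.842, giving δ = 2.486.
δ = d·√(n/2) ⇒ n = 2(δ/d)² = 2 × (2.486 / 0.78)² = 20.32.
Rounding up, n = 21 per group.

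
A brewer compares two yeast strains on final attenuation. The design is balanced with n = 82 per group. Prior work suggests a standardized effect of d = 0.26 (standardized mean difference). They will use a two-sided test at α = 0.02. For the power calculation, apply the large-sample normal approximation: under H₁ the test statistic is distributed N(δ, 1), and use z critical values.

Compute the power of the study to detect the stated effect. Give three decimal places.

Noncentrality parameter: λ = d·√(n/2) = 0.26 × √(82/2) = 1.6648
Two-sided α = 0.02 → critical value z_{0.01} = 2.326.
Power = Φ(λ − 2.326) + Φ(−λ − 2.326) = Φ(-0.662) + Φ(-3.991) = 0.2541 + 0.0000 = 0.2542.

Power ≈ 0.254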